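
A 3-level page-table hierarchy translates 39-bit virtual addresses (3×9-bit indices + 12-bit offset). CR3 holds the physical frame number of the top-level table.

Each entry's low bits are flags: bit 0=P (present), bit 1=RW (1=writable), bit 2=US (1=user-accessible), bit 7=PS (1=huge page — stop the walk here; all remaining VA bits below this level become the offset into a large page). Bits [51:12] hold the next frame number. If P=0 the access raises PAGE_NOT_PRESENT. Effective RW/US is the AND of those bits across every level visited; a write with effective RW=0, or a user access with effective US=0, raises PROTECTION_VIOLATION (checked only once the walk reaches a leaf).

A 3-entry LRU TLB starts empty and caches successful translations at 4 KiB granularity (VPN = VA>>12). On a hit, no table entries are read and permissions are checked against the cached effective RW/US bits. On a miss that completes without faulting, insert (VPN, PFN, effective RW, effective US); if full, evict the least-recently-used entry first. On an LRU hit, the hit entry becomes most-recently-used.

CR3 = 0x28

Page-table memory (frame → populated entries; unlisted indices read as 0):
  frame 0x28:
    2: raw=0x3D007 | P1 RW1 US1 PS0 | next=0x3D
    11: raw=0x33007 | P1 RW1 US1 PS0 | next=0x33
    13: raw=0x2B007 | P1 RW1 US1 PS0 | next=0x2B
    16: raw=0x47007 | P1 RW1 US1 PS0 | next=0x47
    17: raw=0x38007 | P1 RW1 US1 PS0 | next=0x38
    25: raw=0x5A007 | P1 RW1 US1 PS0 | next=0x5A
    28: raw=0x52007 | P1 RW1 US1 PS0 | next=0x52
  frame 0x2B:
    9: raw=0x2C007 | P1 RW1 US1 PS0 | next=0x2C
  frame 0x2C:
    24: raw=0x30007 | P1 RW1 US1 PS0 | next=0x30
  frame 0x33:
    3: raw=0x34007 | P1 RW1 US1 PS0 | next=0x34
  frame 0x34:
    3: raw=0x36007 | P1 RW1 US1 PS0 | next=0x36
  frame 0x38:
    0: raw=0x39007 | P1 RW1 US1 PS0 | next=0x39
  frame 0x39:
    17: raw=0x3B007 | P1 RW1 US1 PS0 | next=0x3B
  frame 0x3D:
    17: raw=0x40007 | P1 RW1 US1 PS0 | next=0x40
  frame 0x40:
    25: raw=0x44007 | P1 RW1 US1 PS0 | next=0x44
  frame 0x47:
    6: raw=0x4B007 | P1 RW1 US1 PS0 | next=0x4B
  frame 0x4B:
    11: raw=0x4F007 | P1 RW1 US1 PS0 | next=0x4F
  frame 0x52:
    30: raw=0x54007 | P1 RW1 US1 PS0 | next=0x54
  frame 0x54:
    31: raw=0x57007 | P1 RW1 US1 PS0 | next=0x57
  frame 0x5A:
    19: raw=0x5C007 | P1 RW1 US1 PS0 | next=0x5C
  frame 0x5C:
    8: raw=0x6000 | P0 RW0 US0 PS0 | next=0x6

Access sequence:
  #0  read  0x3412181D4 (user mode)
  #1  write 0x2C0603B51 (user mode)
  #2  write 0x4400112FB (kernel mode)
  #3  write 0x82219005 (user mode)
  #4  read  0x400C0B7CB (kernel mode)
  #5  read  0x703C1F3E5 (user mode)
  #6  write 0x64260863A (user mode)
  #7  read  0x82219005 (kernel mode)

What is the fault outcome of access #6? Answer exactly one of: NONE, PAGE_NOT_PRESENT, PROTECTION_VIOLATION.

Per-access translation:
#0 VA=0x3412181D4 (r,user):
  lvl0: tbl 0x28, slot 13 ⇒ 0x2B007 (P1/RW1/US1/PS0)
  lvl1: tbl 0x2B, slot 9 ⇒ 0x2C007 (P1/RW1/US1/PS0)
  lvl2: tbl 0x2C, slot 24 ⇒ 0x30007 (P1/RW1/US1/PS0)
  ✓ 0x301D4  — 3 lookups
#1 VA=0x2C0603B51 (w,user):
  lvl0: tbl 0x28, slot 11 ⇒ 0x33007 (P1/RW1/US1/PS0)
  lvl1: tbl 0x33, slot 3 ⇒ 0x34007 (P1/RW1/US1/PS0)
  lvl2: tbl 0x34, slot 3 ⇒ 0x36007 (P1/RW1/US1/PS0)
  ✓ 0x36B51  — 3 lookups
#2 VA=0x4400112FB (w,kernel):
  lvl0: tbl 0x28, slot 17 ⇒ 0x38007 (P1/RW1/US1/PS0)
  lvl1: tbl 0x38, slot 0 ⇒ 0x39007 (P1/RW1/US1/PS0)
  lvl2: tbl 0x39, slot 17 ⇒ 0x3B007 (P1/RW1/US1/PS0)
  ✓ 0x3B2FB  — 3 lookups
#3 VA=0x82219005 (w,user):
  lvl0: tbl 0x28, slot 2 ⇒ 0x3D007 (P1/RW1/US1/PS0)
  lvl1: tbl 0x3D, slot 17 ⇒ 0x40007 (P1/RW1/US1/PS0)
  lvl2: tbl 0x40, slot 25 ⇒ 0x44007 (P1/RW1/US1/PS0)
  ✓ 0x44005  — 3 lookups
#4 VA=0x400C0B7CB (r,kernel):
  lvl0: tbl 0x28, slot 16 ⇒ 0x47007 (P1/RW1/US1/PS0)
  lvl1: tbl 0x47, slot 6 ⇒ 0x4B007 (P1/RW1/US1/PS0)
  lvl2: tbl 0x4B, slot 11 ⇒ 0x4F007 (P1/RW1/US1/PS0)
  ✓ 0x4F7CB  — 3 lookups
#5 VA=0x703C1F3E5 (r,user):
  lvl0: tbl 0x28, slot 28 ⇒ 0x52007 (P1/RW1/US1/PS0)
  lvl1: tbl 0x52, slot 30 ⇒ 0x54007 (P1/RW1/US1/PS0)
  lvl2: tbl 0x54, slot 31 ⇒ 0x57007 (P1/RW1/US1/PS0)
  ✓ 0x573E5  — 3 lookups
#6 VA=0x64260863A (w,user):
  lvl0: tbl 0x28, slot 25 ⇒ 0x5A007 (P1/RW1/US1/PS0)
  lvl1: tbl 0x5A, slot 19 ⇒ 0x5C007 (P1/RW1/US1/PS0)
  lvl2: tbl 0x5C, slot 8 ⇒ 0x6000 (P0/RW0/US0/PS0)
  ⇒ fault: PAGE_NOT_PRESENT  — 3 lookups
#7 VA=0x82219005 (r,kernel):
  TLB hit vpn=0x82219 → PA=0x44005

Access #6 fault: PAGE_NOT_PRESENT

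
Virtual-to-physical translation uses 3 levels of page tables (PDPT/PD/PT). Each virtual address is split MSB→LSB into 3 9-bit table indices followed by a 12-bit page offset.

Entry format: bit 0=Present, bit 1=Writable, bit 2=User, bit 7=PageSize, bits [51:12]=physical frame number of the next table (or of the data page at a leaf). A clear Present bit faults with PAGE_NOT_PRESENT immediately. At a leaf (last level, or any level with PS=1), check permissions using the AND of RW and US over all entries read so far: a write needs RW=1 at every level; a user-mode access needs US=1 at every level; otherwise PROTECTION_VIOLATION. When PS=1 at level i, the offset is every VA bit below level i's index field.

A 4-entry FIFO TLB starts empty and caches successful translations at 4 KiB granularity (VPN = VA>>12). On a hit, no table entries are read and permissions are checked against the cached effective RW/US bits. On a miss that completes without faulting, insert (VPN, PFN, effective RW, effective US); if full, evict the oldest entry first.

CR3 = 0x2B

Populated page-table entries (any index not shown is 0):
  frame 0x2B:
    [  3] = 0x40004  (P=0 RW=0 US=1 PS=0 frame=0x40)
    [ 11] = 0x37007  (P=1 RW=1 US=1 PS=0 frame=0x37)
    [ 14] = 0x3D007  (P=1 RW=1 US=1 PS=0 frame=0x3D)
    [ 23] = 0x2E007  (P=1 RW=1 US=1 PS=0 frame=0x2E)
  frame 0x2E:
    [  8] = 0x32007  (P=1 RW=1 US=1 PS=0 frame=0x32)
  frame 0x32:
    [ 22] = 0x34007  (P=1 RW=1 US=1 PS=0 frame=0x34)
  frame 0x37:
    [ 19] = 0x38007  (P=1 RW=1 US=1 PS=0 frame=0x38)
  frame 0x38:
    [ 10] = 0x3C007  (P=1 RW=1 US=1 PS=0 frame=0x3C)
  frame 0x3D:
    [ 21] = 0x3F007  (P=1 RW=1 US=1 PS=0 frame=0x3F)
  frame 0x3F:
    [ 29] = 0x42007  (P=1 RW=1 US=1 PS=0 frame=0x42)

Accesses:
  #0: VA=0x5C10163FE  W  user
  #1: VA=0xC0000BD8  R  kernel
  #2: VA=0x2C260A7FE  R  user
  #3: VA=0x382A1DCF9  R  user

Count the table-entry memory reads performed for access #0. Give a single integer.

Per-access translation:
#0 VA=0x5C10163FE (w,user):
  [0] read 0x2B idx=23: raw=0x2E007 flags P=1 W=1 U=1 S=0
  [1] read 0x2E idx=8: raw=0x32007 flags P=1 W=1 U=1 S=0
  [2] read 0x32 idx=22: raw=0x34007 flags P=1 W=1 U=1 S=0
  → PA=0x343FE  (3 entries read)
#1 VA=0xC0000BD8 (r,kernel):
  [0] read 0x2B idx=3: raw=0x40004 flags P=0 W=0 U=1 S=0
  ⇒ fault: PAGE_NOT_PRESENT  — 1 lookups
#2 VA=0x2C260A7FE (r,user):
  [0] read 0x2B idx=11: raw=0x37007 flags P=1 W=1 U=1 S=0
  [1] read 0x37 idx=19: raw=0x38007 flags P=1 W=1 U=1 S=0
  [2] read 0x38 idx=10: raw=0x3C007 flags P=1 W=1 U=1 S=0
  → PA=0x3C7FE  (3 entries read)
#3 VA=0x382A1DCF9 (r,user):
  [0] read 0x2B idx=14: raw=0x3D007 flags P=1 W=1 U=1 S=0
  [1] read 0x3D idx=21: raw=0x3F007 flags P=1 W=1 U=1 S=0
  [2] read 0x3F idx=29: raw=0x42007 flags P=1 W=1 U=1 S=0
  → PA=0x42CF9  (3 entries read)

Entries read for #0: 3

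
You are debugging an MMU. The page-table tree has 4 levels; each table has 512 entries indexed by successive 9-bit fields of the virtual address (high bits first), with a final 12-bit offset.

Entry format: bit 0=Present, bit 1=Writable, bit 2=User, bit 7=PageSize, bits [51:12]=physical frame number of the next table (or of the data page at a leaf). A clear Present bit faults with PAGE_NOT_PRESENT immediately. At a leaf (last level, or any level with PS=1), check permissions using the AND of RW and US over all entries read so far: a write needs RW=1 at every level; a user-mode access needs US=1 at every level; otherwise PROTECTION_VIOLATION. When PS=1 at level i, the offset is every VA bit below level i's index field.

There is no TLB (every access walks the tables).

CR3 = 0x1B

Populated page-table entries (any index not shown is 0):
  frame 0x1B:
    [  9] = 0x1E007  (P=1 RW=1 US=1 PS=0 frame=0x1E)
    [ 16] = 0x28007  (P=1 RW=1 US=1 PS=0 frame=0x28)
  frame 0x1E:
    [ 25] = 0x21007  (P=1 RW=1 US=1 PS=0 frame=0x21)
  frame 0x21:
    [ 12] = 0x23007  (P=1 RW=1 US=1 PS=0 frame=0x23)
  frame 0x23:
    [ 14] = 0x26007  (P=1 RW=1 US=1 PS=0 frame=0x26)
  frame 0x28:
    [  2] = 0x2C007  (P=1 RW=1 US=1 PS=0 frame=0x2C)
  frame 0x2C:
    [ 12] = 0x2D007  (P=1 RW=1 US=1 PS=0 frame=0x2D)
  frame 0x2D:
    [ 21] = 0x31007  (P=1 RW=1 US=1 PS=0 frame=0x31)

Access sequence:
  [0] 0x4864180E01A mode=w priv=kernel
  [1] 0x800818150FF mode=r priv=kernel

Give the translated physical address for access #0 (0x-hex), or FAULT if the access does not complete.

Walk each access:
#0 VA=0x4864180E01A (w,kernel):
  lvl0: tbl 0x1B, slot 9 ⇒ 0x1E007 (P1/RW1/US1/PS0)
  lvl1: tbl 0x1E, slot 25 ⇒ 0x21007 (P1/RW1/US1/PS0)
  lvl2: tbl 0x21, slot 12 ⇒ 0x23007 (P1/RW1/US1/PS0)
  lvl3: tbl 0x23, slot 14 ⇒ 0x26007 (P1/RW1/US1/PS0)
  ✓ 0x2601A  — 4 lookups
#1 VA=0x800818150FF (r,kernel):
  lvl0: tbl 0x1B, slot 16 ⇒ 0x28007 (P1/RW1/US1/PS0)
  lvl1: tbl 0x28, slot 2 ⇒ 0x2C007 (P1/RW1/US1/PS0)
  lvl2: tbl 0x2C, slot 12 ⇒ 0x2D007 (P1/RW1/US1/PS0)
  lvl3: tbl 0x2D, slot 21 ⇒ 0x31007 (P1/RW1/US1/PS0)
  ✓ 0x310FF  — 4 lookups

Access #0 PA: 0x2601A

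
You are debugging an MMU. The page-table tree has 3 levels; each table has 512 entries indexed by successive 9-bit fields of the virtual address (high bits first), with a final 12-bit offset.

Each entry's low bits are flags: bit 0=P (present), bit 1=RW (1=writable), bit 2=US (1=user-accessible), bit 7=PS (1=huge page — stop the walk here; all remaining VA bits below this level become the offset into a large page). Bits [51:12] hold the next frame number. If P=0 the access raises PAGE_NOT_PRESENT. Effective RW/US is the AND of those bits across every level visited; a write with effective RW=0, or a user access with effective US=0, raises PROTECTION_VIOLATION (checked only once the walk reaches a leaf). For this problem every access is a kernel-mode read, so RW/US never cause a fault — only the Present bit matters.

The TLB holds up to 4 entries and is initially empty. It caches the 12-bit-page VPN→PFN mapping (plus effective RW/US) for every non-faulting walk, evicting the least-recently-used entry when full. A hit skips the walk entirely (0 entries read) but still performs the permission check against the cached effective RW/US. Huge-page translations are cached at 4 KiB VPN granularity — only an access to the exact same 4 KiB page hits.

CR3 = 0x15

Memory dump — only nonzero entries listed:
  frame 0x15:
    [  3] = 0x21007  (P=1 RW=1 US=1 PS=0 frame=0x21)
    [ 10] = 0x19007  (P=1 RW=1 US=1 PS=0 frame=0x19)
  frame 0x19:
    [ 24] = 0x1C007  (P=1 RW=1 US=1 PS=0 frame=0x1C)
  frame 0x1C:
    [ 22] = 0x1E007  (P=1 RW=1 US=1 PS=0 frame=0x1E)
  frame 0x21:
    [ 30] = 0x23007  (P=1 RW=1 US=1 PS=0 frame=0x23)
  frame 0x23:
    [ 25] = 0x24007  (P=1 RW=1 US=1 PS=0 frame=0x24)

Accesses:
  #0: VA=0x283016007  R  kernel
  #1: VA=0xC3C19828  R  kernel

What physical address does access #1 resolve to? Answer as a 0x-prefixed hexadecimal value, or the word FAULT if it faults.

Walk each access:
#0 VA=0x283016007 (r,kernel):
  L0 @0x15[10] → 0x19007  P=1,RW=1,US=1,PS=0
  L1 @0x19[24] → 0x1C007  P=1,RW=1,US=1,PS=0
  L2 @0x1C[22] → 0x1E007  P=1,RW=1,US=1,PS=0
  ⇒ phys 0x1E007  [3 reads]
#1 VA=0xC3C19828 (r,kernel):
  L0 @0x15[3] → 0x21007  P=1,RW=1,US=1,PS=0
  L1 @0x21[30] → 0x23007  P=1,RW=1,US=1,PS=0
  L2 @0x23[25] → 0x24007  P=1,RW=1,US=1,PS=0
  ⇒ phys 0x24828  [3 reads]

Access #1 PA: 0x24828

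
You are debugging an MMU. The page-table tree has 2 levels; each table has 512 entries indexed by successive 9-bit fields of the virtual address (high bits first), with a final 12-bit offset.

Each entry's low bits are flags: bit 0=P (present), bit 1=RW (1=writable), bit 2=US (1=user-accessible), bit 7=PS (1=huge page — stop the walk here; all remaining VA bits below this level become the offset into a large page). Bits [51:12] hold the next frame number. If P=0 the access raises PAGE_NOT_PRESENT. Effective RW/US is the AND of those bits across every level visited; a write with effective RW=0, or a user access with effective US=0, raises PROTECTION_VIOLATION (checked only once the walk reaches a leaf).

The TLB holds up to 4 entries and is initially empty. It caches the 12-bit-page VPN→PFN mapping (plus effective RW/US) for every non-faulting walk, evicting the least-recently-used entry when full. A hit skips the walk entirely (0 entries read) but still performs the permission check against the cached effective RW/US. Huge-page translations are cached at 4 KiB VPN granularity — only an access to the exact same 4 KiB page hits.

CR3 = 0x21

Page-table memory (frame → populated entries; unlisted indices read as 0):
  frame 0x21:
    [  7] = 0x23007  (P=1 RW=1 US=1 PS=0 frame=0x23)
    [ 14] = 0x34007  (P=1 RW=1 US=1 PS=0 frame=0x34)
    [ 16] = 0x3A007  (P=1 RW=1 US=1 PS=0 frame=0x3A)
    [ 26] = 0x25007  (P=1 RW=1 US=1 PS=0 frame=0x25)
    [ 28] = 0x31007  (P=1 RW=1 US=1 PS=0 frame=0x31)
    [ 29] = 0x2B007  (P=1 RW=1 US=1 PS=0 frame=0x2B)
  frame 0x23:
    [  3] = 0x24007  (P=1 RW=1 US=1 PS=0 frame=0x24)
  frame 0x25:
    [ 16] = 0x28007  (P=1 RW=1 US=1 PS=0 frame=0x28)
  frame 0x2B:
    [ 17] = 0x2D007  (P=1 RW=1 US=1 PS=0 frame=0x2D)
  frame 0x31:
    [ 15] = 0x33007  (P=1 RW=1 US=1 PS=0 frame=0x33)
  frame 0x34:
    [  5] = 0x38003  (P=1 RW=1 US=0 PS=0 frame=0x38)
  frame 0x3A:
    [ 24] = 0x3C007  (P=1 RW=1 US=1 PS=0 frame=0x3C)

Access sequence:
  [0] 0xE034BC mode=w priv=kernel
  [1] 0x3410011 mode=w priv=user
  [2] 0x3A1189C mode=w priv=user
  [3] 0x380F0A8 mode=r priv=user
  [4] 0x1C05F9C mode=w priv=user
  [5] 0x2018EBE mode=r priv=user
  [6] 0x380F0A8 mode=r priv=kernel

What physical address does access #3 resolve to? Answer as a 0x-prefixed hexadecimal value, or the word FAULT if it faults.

Walk each access:
#0 VA=0xE034BC (w,kernel):
  lvl0: tbl 0x21, slot 7 ⇒ 0x23007 (P1/RW1/US1/PS0)
  lvl1: tbl 0x23, slot 3 ⇒ 0x24007 (P1/RW1/US1/PS0)
  → PA=0x244BC  (2 entries read)
#1 VA=0x3410011 (w,user):
  lvl0: tbl 0x21, slot 26 ⇒ 0x25007 (P1/RW1/US1/PS0)
  lvl1: tbl 0x25, slot 16 ⇒ 0x28007 (P1/RW1/US1/PS0)
  → PA=0x28011  (2 entries read)
#2 VA=0x3A1189C (w,user):
  lvl0: tbl 0x21, slot 29 ⇒ 0x2B007 (P1/RW1/US1/PS0)
  lvl1: tbl 0x2B, slot 17 ⇒ 0x2D007 (P1/RW1/US1/PS0)
  → PA=0x2D89C  (2 entries read)
#3 VA=0x380F0A8 (r,user):
  lvl0: tbl 0x21, slot 28 ⇒ 0x31007 (P1/RW1/US1/PS0)
  lvl1: tbl 0x31, slot 15 ⇒ 0x33007 (P1/RW1/US1/PS0)
  → PA=0x330A8  (2 entries read)
#4 VA=0x1C05F9C (w,user):
  lvl0: tbl 0x21, slot 14 ⇒ 0x34007 (P1/RW1/US1/PS0)
  lvl1: tbl 0x34, slot 5 ⇒ 0x38003 (P1/RW1/US0/PS0)
  ✗ PROTECTION_VIOLATION  [2 reads]
#5 VA=0x2018EBE (r,user):
  lvl0: tbl 0x21, slot 16 ⇒ 0x3A007 (P1/RW1/US1/PS0)
  lvl1: tbl 0x3A, slot 24 ⇒ 0x3C007 (P1/RW1/US1/PS0)
  → PA=0x3CEBE  (2 entries read)
#6 VA=0x380F0A8 (r,kernel):
  TLB hit vpn=0x380F → PA=0x330A8

Access #3 PA: 0x330A8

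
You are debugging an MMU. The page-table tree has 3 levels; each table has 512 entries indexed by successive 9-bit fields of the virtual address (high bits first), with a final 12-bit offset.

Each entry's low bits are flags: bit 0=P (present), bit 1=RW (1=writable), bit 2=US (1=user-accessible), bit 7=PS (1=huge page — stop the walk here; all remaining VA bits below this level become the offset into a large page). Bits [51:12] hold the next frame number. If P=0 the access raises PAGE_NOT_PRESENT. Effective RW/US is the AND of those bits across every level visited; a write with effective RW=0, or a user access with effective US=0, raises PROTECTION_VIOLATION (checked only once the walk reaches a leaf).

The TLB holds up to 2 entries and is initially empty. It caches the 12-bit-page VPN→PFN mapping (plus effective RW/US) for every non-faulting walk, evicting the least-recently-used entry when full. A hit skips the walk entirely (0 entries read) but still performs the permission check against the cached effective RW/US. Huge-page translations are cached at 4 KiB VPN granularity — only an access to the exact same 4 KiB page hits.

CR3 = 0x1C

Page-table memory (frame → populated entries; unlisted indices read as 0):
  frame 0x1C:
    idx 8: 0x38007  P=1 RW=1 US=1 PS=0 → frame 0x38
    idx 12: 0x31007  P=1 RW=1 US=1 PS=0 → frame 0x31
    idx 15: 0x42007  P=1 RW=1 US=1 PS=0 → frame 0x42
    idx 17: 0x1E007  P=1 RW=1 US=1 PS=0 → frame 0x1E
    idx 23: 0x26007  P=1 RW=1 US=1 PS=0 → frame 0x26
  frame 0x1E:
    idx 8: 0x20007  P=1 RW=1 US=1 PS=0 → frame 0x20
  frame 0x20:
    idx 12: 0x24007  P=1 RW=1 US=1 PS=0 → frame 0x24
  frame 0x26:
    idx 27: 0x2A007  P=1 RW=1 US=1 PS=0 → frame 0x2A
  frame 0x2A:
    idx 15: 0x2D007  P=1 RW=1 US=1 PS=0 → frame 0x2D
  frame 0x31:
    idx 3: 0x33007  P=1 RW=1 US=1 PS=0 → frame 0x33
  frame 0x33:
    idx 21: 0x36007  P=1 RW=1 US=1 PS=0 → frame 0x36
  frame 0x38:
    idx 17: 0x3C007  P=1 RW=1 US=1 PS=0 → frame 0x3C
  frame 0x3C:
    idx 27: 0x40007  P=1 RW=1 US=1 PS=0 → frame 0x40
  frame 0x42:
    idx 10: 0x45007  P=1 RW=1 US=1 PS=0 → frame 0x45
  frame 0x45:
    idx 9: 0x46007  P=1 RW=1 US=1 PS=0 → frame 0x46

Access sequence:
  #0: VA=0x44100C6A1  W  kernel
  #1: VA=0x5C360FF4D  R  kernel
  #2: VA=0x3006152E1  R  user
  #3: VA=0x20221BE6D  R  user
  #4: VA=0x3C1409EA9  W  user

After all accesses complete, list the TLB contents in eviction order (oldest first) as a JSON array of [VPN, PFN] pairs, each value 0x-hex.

Trace:
#0 VA=0x44100C6A1 (w,kernel):
  [0] read 0x1C idx=17: raw=0x1E007 flags P=1 W=1 U=1 S=0
  [1] read 0x1E idx=8: raw=0x20007 flags P=1 W=1 U=1 S=0
  [2] read 0x20 idx=12: raw=0x24007 flags P=1 W=1 U=1 S=0
  ⇒ phys 0x246A1  [3 reads]
#1 VA=0x5C360FF4D (r,kernel):
  [0] read 0x1C idx=23: raw=0x26007 flags P=1 W=1 U=1 S=0
  [1] read 0x26 idx=27: raw=0x2A007 flags P=1 W=1 U=1 S=0
  [2] read 0x2A idx=15: raw=0x2D007 flags P=1 W=1 U=1 S=0
  ⇒ phys 0x2DF4D  [3 reads]
#2 VA=0x3006152E1 (r,user):
  [0] read 0x1C idx=12: raw=0x31007 flags P=1 W=1 U=1 S=0
  [1] read 0x31 idx=3: raw=0x33007 flags P=1 W=1 U=1 S=0
  [2] read 0x33 idx=21: raw=0x36007 flags P=1 W=1 U=1 S=0
  ⇒ phys 0x362E1  [3 reads]
#3 VA=0x20221BE6D (r,user):
  [0] read 0x1C idx=8: raw=0x38007 flags P=1 W=1 U=1 S=0
  [1] read 0x38 idx=17: raw=0x3C007 flags P=1 W=1 U=1 S=0
  [2] read 0x3C idx=27: raw=0x40007 flags P=1 W=1 U=1 S=0
  ⇒ phys 0x40E6D  [3 reads]
#4 VA=0x3C1409EA9 (w,user):
  [0] read 0x1C idx=15: raw=0x42007 flags P=1 W=1 U=1 S=0
  [1] read 0x42 idx=10: raw=0x45007 flags P=1 W=1 U=1 S=0
  [2] read 0x45 idx=9: raw=0x46007 flags P=1 W=1 U=1 S=0
  ⇒ phys 0x46EA9  [3 reads]

TLB: [["0x20221B", "0x40"], ["0x3C1409", "0x46"]]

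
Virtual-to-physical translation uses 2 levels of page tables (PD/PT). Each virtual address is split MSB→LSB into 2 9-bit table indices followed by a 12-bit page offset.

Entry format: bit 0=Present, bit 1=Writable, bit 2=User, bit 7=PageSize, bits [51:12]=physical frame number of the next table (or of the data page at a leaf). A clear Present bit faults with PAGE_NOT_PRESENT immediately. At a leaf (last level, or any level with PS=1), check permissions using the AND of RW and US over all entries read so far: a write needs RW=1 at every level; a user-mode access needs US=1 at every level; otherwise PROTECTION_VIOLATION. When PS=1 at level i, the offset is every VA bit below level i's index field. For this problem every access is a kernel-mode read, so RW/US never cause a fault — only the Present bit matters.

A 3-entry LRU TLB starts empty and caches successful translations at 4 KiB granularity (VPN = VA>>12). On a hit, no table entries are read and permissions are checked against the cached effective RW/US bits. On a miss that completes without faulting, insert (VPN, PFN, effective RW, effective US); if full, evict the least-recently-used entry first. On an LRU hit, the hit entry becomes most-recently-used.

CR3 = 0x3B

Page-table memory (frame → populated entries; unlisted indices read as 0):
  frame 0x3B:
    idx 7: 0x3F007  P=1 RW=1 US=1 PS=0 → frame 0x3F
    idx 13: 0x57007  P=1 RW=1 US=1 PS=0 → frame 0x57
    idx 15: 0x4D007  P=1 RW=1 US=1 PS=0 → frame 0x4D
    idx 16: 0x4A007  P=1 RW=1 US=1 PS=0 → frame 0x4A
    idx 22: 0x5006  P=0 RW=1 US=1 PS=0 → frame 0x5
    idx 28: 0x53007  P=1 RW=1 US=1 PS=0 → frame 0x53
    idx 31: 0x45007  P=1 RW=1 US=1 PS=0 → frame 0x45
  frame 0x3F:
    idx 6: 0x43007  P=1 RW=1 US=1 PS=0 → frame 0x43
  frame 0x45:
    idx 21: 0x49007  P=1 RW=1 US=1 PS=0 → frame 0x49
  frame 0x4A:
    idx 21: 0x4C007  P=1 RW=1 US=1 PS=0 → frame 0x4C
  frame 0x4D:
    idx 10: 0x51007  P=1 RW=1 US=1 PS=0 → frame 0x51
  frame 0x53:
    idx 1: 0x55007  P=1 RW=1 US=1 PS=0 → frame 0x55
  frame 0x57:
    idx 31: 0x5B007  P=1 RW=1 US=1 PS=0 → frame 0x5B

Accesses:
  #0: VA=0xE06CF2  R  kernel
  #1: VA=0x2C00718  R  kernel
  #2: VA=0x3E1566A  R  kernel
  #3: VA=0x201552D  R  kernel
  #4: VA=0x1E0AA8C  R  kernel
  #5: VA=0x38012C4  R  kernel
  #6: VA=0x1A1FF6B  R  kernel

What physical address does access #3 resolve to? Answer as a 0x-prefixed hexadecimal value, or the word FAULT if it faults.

Per-access translation:
#0 VA=0xE06CF2 (r,kernel):
  L0: frame=0x3B idx=7 entry=0x3F007 [P=1 RW=1 US=1 PS=0]
  L1: frame=0x3F idx=6 entry=0x43007 [P=1 RW=1 US=1 PS=0]
  → PA=0x43CF2  (2 entries read)
#1 VA=0x2C00718 (r,kernel):
  L0: frame=0x3B idx=22 entry=0x5006 [P=0 RW=1 US=1 PS=0]
  ⇒ fault: PAGE_NOT_PRESENT  — 1 lookups
#2 VA=0x3E1566A (r,kernel):
  L0: frame=0x3B idx=31 entry=0x45007 [P=1 RW=1 US=1 PS=0]
  L1: frame=0x45 idx=21 entry=0x49007 [P=1 RW=1 US=1 PS=0]
  → PA=0x4966A  (2 entries read)
#3 VA=0x201552D (r,kernel):
  L0: frame=0x3B idx=16 entry=0x4A007 [P=1 RW=1 US=1 PS=0]
  L1: frame=0x4A idx=21 entry=0x4C007 [P=1 RW=1 US=1 PS=0]
  → PA=0x4C52D  (2 entries read)
#4 VA=0x1E0AA8C (r,kernel):
  L0: frame=0x3B idx=15 entry=0x4D007 [P=1 RW=1 US=1 PS=0]
  L1: frame=0x4D idx=10 entry=0x51007 [P=1 RW=1 US=1 PS=0]
  → PA=0x51A8C  (2 entries read)
#5 VA=0x38012C4 (r,kernel):
  L0: frame=0x3B idx=28 entry=0x53007 [P=1 RW=1 US=1 PS=0]
  L1: frame=0x53 idx=1 entry=0x55007 [P=1 RW=1 US=1 PS=0]
  → PA=0x552C4  (2 entries read)
#6 VA=0x1A1FF6B (r,kernel):
  L0: frame=0x3B idx=13 entry=0x57007 [P=1 RW=1 US=1 PS=0]
  L1: frame=0x57 idx=31 entry=0x5B007 [P=1 RW=1 US=1 PS=0]
  → PA=0x5BF6B  (2 entries read)

Access #3 PA: 0x4C52D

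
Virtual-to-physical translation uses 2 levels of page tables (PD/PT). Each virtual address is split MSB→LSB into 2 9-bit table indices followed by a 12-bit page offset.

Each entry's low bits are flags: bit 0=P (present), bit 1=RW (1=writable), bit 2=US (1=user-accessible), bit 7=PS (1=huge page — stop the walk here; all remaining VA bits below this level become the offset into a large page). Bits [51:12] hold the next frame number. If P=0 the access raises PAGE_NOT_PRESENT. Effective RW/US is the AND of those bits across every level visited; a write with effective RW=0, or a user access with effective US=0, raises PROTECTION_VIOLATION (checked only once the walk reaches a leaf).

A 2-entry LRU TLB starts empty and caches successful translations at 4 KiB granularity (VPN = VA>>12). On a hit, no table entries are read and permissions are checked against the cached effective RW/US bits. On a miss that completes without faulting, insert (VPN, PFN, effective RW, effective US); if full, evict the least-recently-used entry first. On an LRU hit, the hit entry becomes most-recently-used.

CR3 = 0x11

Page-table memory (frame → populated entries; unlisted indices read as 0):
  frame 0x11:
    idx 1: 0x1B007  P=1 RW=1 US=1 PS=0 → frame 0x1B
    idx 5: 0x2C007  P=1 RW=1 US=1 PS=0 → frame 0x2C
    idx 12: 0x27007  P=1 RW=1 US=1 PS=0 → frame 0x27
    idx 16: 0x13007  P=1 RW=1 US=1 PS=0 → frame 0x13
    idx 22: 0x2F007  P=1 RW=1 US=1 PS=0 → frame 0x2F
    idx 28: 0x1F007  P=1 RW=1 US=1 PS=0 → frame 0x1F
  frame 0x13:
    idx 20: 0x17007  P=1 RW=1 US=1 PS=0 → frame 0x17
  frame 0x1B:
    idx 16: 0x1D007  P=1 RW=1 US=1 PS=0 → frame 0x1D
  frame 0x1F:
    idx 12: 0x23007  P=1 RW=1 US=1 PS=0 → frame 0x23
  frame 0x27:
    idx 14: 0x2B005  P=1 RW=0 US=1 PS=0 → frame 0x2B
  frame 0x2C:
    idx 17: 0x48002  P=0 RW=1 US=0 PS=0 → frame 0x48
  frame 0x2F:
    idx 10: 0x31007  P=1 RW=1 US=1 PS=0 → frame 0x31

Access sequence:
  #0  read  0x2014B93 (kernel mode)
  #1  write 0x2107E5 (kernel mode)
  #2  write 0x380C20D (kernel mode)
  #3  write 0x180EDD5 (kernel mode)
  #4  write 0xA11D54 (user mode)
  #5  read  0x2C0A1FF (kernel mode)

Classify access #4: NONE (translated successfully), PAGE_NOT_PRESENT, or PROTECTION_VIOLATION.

Walk each access:
#0 VA=0x2014B93 (r,kernel):
  lvl0: tbl 0x11, slot 16 ⇒ 0x13007 (P1/RW1/US1/PS0)
  lvl1: tbl 0x13, slot 20 ⇒ 0x17007 (P1/RW1/US1/PS0)
  → PA=0x17B93  (2 entries read)
#1 VA=0x2107E5 (w,kernel):
  lvl0: tbl 0x11, slot 1 ⇒ 0x1B007 (P1/RW1/US1/PS0)
  lvl1: tbl 0x1B, slot 16 ⇒ 0x1D007 (P1/RW1/US1/PS0)
  → PA=0x1D7E5  (2 entries read)
#2 VA=0x380C20D (w,kernel):
  lvl0: tbl 0x11, slot 28 ⇒ 0x1F007 (P1/RW1/US1/PS0)
  lvl1: tbl 0x1F, slot 12 ⇒ 0x23007 (P1/RW1/US1/PS0)
  → PA=0x2320D  (2 entries read)
#3 VA=0x180EDD5 (w,kernel):
  lvl0: tbl 0x11, slot 12 ⇒ 0x27007 (P1/RW1/US1/PS0)
  lvl1: tbl 0x27, slot 14 ⇒ 0x2B005 (P1/RW0/US1/PS0)
  ✗ PROTECTION_VIOLATION  [2 reads]
#4 VA=0xA11D54 (w,user):
  lvl0: tbl 0x11, slot 5 ⇒ 0x2C007 (P1/RW1/US1/PS0)
  lvl1: tbl 0x2C, slot 17 ⇒ 0x48002 (P0/RW1/US0/PS0)
  ✗ PAGE_NOT_PRESENT  [2 reads]
#5 VA=0x2C0A1FF (r,kernel):
  lvl0: tbl 0x11, slot 22 ⇒ 0x2F007 (P1/RW1/US1/PS0)
  lvl1: tbl 0x2F, slot 10 ⇒ 0x31007 (P1/RW1/US1/PS0)
  → PA=0x311FF  (2 entries read)

Access #4 fault: PAGE_NOT_PRESENT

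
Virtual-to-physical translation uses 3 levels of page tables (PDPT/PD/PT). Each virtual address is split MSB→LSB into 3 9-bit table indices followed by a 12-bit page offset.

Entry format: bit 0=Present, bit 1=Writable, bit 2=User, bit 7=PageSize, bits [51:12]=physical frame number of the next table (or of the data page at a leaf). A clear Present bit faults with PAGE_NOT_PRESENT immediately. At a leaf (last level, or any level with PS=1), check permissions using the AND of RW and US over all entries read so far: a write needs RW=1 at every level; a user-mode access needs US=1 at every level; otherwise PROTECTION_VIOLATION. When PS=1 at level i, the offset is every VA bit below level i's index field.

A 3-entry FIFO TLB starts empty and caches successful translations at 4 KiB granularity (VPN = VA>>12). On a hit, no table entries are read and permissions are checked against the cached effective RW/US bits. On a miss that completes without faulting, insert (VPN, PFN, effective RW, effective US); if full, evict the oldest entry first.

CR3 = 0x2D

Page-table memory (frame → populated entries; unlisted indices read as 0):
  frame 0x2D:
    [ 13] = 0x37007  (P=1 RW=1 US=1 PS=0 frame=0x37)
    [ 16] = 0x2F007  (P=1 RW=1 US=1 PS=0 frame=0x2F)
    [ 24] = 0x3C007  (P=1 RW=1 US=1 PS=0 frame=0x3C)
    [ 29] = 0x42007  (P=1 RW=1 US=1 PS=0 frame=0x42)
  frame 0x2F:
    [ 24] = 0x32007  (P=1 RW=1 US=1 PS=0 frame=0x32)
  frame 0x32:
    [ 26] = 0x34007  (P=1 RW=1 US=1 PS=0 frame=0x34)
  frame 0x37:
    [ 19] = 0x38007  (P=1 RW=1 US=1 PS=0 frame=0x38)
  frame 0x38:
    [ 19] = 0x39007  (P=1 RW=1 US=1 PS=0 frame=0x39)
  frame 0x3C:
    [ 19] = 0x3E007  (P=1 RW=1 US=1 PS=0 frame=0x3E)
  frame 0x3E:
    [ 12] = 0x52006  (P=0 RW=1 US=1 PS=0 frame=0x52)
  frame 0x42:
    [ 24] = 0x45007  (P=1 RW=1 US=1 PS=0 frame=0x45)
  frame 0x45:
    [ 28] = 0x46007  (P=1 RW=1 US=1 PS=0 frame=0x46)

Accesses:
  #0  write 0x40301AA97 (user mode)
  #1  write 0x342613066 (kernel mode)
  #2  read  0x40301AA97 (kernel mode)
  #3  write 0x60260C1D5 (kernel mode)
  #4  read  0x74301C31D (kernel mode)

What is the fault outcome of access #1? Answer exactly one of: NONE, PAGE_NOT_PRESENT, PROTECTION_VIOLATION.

Trace:
#0 VA=0x40301AA97 (w,user):
  L0 @0x2D[16] → 0x2F007  P=1,RW=1,US=1,PS=0
  L1 @0x2F[24] → 0x32007  P=1,RW=1,US=1,PS=0
  L2 @0x32[26] → 0x34007  P=1,RW=1,US=1,PS=0
  ⇒ phys 0x34A97  [3 reads]
#1 VA=0x342613066 (w,kernel):
  L0 @0x2D[13] → 0x37007  P=1,RW=1,US=1,PS=0
  L1 @0x37[19] → 0x38007  P=1,RW=1,US=1,PS=0
  L2 @0x38[19] → 0x39007  P=1,RW=1,US=1,PS=0
  ⇒ phys 0x39066  [3 reads]
#2 VA=0x40301AA97 (r,kernel):
  TLB hit vpn=0x40301A → PA=0x34A97
#3 VA=0x60260C1D5 (w,kernel):
  L0 @0x2D[24] → 0x3C007  P=1,RW=1,US=1,PS=0
  L1 @0x3C[19] → 0x3E007  P=1,RW=1,US=1,PS=0
  L2 @0x3E[12] → 0x52006  P=0,RW=1,US=1,PS=0
  ⇒ fault: PAGE_NOT_PRESENT  — 3 lookups
#4 VA=0x74301C31D (r,kernel):
  L0 @0x2D[29] → 0x42007  P=1,RW=1,US=1,PS=0
  L1 @0x42[24] → 0x45007  P=1,RW=1,US=1,PS=0
  L2 @0x45[28] → 0x46007  P=1,RW=1,US=1,PS=0
  ⇒ phys 0x4631D  [3 reads]

Access #1 fault: NONE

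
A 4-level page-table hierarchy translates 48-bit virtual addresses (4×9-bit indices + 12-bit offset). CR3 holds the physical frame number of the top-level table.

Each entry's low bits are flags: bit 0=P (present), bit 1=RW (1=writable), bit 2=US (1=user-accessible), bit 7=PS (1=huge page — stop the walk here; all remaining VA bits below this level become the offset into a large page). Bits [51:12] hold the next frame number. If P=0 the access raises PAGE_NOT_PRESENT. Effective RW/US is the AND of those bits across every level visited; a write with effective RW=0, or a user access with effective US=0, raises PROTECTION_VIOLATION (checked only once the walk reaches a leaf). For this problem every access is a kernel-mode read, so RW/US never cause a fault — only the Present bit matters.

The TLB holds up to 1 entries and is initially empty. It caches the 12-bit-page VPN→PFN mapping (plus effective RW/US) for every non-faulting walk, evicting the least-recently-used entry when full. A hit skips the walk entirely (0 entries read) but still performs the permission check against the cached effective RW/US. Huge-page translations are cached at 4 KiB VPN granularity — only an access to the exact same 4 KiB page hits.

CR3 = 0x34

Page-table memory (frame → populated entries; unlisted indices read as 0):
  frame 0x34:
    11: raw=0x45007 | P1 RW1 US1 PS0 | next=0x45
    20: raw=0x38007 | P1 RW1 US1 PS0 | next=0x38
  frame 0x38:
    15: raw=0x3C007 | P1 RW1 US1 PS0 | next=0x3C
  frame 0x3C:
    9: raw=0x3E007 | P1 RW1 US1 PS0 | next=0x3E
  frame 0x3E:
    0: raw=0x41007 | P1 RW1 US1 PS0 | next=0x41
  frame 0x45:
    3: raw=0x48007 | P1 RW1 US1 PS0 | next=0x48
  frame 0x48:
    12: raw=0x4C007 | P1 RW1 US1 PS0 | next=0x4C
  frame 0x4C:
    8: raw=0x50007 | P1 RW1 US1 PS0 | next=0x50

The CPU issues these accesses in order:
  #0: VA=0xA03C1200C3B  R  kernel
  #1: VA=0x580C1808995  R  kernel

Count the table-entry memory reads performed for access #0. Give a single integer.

Trace:
#0 VA=0xA03C1200C3B (r,kernel):
  [0] read 0x34 idx=20: raw=0x38007 flags P=1 W=1 U=1 S=0
  [1] read 0x38 idx=15: raw=0x3C007 flags P=1 W=1 U=1 S=0
  [2] read 0x3C idx=9: raw=0x3E007 flags P=1 W=1 U=1 S=0
  [3] read 0x3E idx=0: raw=0x41007 flags P=1 W=1 U=1 S=0
  ⇒ phys 0x41C3B  [4 reads]
#1 VA=0x580C1808995 (r,kernel):
  [0] read 0x34 idx=11: raw=0x45007 flags P=1 W=1 U=1 S=0
  [1] read 0x45 idx=3: raw=0x48007 flags P=1 W=1 U=1 S=0
  [2] read 0x48 idx=12: raw=0x4C007 flags P=1 W=1 U=1 S=0
  [3] read 0x4C idx=8: raw=0x50007 flags P=1 W=1 U=1 S=0
  ⇒ phys 0x50995  [4 reads]

Entries read for #0: 4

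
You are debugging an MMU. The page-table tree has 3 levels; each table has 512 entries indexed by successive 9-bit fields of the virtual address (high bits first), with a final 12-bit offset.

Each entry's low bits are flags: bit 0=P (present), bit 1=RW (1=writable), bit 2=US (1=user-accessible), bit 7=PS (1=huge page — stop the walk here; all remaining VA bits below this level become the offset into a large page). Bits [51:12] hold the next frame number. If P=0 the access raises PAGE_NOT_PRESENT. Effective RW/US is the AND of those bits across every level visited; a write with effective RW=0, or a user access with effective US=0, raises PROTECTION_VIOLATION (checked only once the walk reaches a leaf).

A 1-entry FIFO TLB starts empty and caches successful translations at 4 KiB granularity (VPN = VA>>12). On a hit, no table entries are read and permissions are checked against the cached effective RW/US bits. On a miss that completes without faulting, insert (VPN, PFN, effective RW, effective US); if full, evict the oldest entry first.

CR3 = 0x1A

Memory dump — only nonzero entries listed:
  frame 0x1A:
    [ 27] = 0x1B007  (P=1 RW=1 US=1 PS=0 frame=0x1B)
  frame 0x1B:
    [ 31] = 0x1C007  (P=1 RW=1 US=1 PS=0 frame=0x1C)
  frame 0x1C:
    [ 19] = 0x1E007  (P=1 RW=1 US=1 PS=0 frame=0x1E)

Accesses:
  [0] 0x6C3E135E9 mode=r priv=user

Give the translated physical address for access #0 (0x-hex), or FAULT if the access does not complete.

Per-access translation:
#0 VA=0x6C3E135E9 (r,user):
  lvl0: tbl 0x1A, slot 27 ⇒ 0x1B007 (P1/RW1/US1/PS0)
  lvl1: tbl 0x1B, slot 31 ⇒ 0x1C007 (P1/RW1/US1/PS0)
  lvl2: tbl 0x1C, slot 19 ⇒ 0x1E007 (P1/RW1/US1/PS0)
  ✓ 0x1E5E9  — 3 lookups

Access #0 PA: 0x1E5E9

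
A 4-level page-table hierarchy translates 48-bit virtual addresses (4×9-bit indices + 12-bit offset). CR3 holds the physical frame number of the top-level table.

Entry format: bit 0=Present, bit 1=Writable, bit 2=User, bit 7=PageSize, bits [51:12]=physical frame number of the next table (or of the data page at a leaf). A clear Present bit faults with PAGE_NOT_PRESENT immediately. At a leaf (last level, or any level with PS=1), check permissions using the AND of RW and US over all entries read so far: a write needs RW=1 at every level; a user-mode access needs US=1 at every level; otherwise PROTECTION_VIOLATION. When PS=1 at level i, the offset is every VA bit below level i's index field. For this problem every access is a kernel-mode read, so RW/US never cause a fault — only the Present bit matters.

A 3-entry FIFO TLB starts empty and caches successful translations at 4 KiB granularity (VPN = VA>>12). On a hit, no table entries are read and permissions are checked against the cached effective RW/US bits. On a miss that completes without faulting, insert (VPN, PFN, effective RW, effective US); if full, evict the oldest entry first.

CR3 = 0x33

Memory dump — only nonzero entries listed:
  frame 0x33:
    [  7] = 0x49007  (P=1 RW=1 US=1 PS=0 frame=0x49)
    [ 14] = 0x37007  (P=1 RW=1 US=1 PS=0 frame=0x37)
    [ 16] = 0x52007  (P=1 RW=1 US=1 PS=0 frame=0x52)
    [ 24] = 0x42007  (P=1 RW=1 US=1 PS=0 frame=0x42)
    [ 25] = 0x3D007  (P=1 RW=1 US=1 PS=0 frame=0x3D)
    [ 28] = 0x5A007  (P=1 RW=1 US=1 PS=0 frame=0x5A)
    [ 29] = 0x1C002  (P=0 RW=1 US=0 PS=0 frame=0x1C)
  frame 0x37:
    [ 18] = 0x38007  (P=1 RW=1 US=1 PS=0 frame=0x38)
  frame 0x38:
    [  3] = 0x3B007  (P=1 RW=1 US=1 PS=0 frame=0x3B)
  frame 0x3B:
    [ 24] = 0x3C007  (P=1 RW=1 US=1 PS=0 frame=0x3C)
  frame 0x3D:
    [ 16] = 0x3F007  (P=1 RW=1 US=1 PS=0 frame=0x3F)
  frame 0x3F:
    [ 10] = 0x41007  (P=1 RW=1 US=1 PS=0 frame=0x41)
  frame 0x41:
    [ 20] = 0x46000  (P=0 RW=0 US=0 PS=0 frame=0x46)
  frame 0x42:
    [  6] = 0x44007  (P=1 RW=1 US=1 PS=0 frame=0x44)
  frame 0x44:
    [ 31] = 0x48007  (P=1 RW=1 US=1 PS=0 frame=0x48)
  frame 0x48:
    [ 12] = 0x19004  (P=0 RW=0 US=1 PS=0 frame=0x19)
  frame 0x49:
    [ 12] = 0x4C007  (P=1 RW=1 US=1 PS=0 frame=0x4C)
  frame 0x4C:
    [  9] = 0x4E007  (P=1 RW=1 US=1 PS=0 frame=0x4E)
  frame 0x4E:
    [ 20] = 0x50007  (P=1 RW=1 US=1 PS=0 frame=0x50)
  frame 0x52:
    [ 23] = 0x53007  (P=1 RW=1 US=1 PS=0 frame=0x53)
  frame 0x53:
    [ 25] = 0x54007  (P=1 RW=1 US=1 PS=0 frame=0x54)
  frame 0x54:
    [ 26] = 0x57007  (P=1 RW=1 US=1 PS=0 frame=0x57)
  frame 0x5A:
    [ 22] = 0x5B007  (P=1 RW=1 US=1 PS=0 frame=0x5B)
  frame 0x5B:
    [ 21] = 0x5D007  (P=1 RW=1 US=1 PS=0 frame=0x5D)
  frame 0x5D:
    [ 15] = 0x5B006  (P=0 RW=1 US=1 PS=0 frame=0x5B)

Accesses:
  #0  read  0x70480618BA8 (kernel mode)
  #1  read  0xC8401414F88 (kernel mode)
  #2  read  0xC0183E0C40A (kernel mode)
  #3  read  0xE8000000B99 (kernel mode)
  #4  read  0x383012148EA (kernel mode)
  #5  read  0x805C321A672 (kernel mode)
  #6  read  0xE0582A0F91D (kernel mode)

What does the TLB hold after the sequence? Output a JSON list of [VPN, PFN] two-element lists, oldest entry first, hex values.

Trace:
#0 VA=0x70480618BA8 (r,kernel):
  lvl0: tbl 0x33, slot 14 ⇒ 0x37007 (P1/RW1/US1/PS0)
  lvl1: tbl 0x37, slot 18 ⇒ 0x38007 (P1/RW1/US1/PS0)
  lvl2: tbl 0x38, slot 3 ⇒ 0x3B007 (P1/RW1/US1/PS0)
  lvl3: tbl 0x3B, slot 24 ⇒ 0x3C007 (P1/RW1/US1/PS0)
  ⇒ phys 0x3CBA8  [4 reads]
#1 VA=0xC8401414F88 (r,kernel):
  lvl0: tbl 0x33, slot 25 ⇒ 0x3D007 (P1/RW1/US1/PS0)
  lvl1: tbl 0x3D, slot 16 ⇒ 0x3F007 (P1/RW1/US1/PS0)
  lvl2: tbl 0x3F, slot 10 ⇒ 0x41007 (P1/RW1/US1/PS0)
  lvl3: tbl 0x41, slot 20 ⇒ 0x46000 (P0/RW0/US0/PS0)
  → PAGE_NOT_PRESENT  (4 entries read)
#2 VA=0xC0183E0C40A (r,kernel):
  lvl0: tbl 0x33, slot 24 ⇒ 0x42007 (P1/RW1/US1/PS0)
  lvl1: tbl 0x42, slot 6 ⇒ 0x44007 (P1/RW1/US1/PS0)
  lvl2: tbl 0x44, slot 31 ⇒ 0x48007 (P1/RW1/US1/PS0)
  lvl3: tbl 0x48, slot 12 ⇒ 0x19004 (P0/RW0/US1/PS0)
  → PAGE_NOT_PRESENT  (4 entries read)
#3 VA=0xE8000000B99 (r,kernel):
  lvl0: tbl 0x33, slot 29 ⇒ 0x1C002 (P0/RW1/US0/PS0)
  → PAGE_NOT_PRESENT  (1 entries read)
#4 VA=0x383012148EA (r,kernel):
  lvl0: tbl 0x33, slot 7 ⇒ 0x49007 (P1/RW1/US1/PS0)
  lvl1: tbl 0x49, slot 12 ⇒ 0x4C007 (P1/RW1/US1/PS0)
  lvl2: tbl 0x4C, slot 9 ⇒ 0x4E007 (P1/RW1/US1/PS0)
  lvl3: tbl 0x4E, slot 20 ⇒ 0x50007 (P1/RW1/US1/PS0)
  ⇒ phys 0x508EA  [4 reads]
#5 VA=0x805C321A672 (r,kernel):
  lvl0: tbl 0x33, slot 16 ⇒ 0x52007 (P1/RW1/US1/PS0)
  lvl1: tbl 0x52, slot 23 ⇒ 0x53007 (P1/RW1/US1/PS0)
  lvl2: tbl 0x53, slot 25 ⇒ 0x54007 (P1/RW1/US1/PS0)
  lvl3: tbl 0x54, slot 26 ⇒ 0x57007 (P1/RW1/US1/PS0)
  ⇒ phys 0x57672  [4 reads]
#6 VA=0xE0582A0F91D (r,kernel):
  lvl0: tbl 0x33, slot 28 ⇒ 0x5A007 (P1/RW1/US1/PS0)
  lvl1: tbl 0x5A, slot 22 ⇒ 0x5B007 (P1/RW1/US1/PS0)
  lvl2: tbl 0x5B, slot 21 ⇒ 0x5D007 (P1/RW1/US1/PS0)
  lvl3: tbl 0x5D, slot 15 ⇒ 0x5B006 (P0/RW1/US1/PS0)
  → PAGE_NOT_PRESENT  (4 entries read)

TLB: [["0x70480618", "0x3C"], ["0x38301214", "0x50"], ["0x805C321A", "0x57"]]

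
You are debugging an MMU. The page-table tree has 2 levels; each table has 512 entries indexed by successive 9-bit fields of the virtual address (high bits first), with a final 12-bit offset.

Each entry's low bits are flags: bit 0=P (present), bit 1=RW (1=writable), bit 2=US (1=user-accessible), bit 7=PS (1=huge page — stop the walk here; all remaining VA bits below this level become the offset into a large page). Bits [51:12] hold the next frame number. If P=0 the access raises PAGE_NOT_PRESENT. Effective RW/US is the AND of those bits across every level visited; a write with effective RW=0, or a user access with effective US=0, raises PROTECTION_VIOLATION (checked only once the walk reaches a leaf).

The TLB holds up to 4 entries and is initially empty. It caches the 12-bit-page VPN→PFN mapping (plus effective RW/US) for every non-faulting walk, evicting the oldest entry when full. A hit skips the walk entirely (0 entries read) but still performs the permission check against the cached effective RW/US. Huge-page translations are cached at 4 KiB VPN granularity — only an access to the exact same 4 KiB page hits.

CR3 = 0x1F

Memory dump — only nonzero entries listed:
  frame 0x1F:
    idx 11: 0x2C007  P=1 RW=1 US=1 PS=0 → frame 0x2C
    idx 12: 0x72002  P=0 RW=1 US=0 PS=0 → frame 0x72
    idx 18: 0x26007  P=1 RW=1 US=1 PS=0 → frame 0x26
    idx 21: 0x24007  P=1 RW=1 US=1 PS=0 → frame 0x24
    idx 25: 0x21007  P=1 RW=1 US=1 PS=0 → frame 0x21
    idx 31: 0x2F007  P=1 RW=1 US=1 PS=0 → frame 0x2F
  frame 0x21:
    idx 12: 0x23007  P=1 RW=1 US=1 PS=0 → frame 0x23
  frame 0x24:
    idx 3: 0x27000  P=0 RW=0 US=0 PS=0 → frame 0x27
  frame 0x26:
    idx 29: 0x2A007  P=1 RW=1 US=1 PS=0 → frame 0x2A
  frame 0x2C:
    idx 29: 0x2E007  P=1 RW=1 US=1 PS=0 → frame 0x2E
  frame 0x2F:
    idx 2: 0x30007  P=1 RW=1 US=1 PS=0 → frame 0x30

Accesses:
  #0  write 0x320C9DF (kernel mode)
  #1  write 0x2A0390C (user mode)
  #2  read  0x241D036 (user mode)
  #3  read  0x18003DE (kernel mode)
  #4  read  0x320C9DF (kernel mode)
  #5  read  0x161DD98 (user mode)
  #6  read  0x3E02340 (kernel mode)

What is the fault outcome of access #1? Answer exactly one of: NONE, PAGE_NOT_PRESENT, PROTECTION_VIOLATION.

Walk each access:
#0 VA=0x320C9DF (w,kernel):
  lvl0: tbl 0x1F, slot 25 ⇒ 0x21007 (P1/RW1/US1/PS0)
  lvl1: tbl 0x21, slot 12 ⇒ 0x23007 (P1/RW1/US1/PS0)
  ⇒ phys 0x239DF  [2 reads]
#1 VA=0x2A0390C (w,user):
  lvl0: tbl 0x1F, slot 21 ⇒ 0x24007 (P1/RW1/US1/PS0)
  lvl1: tbl 0x24, slot 3 ⇒ 0x27000 (P0/RW0/US0/PS0)
  → PAGE_NOT_PRESENT  (2 entries read)
#2 VA=0x241D036 (r,user):
  lvl0: tbl 0x1F, slot 18 ⇒ 0x26007 (P1/RW1/US1/PS0)
  lvl1: tbl 0x26, slot 29 ⇒ 0x2A007 (P1/RW1/US1/PS0)
  ⇒ phys 0x2A036  [2 reads]
#3 VA=0x18003DE (r,kernel):
  lvl0: tbl 0x1F, slot 12 ⇒ 0x72002 (P0/RW1/US0/PS0)
  → PAGE_NOT_PRESENT  (1 entries read)
#4 VA=0x320C9DF (r,kernel):
  TLB hit vpn=0x320C → PA=0x239DF
#5 VA=0x161DD98 (r,user):
  lvl0: tbl 0x1F, slot 11 ⇒ 0x2C007 (P1/RW1/US1/PS0)
  lvl1: tbl 0x2C, slot 29 ⇒ 0x2E007 (P1/RW1/US1/PS0)
  ⇒ phys 0x2ED98  [2 reads]
#6 VA=0x3E02340 (r,kernel):
  lvl0: tbl 0x1F, slot 31 ⇒ 0x2F007 (P1/RW1/US1/PS0)
  lvl1: tbl 0x2F, slot 2 ⇒ 0x30007 (P1/RW1/US1/PS0)
  ⇒ phys 0x30340  [2 reads]

Access #1 fault: PAGE_NOT_PRESENT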